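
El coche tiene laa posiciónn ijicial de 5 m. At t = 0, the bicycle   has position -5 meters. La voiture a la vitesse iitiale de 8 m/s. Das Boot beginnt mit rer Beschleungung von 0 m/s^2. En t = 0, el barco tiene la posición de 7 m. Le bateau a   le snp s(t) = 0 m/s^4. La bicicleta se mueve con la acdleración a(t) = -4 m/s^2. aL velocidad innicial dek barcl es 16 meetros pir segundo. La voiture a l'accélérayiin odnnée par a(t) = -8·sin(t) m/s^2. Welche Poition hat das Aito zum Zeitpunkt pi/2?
Wir müssen das Integral unserer Gleichung für die Beschleunigung a(t) = -8·sin(t) 2-mal finden. Die Stammfunktion von der Beschleunigung, mit v(0) = 8, ergibt die Geschwindigkeit: v(t) = 8·cos(t). Das Integral von der Geschwindigkeit ist die Position. Mit x(0) = 5 erhalten wir x(t) = 8·sin(t) + 5. Wir haben die Position x(t) = 8·sin(t) + 5. Durch Einsetzen von t = pi/2: x(pi/2) = 13.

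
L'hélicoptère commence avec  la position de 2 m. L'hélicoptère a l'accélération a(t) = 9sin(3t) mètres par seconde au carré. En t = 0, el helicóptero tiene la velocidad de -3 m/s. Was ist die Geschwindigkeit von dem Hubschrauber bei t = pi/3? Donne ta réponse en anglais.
To solve this, we need to take 1 antiderivative of our acceleration equation a(t) = 9·sin(3·t). Integrating acceleration and using the initial condition v(0) = -3, we get v(t) = -3·cos(3·t). Using v(t) = -3·cos(3·t) and substituting t = pi/3, we find v = 3.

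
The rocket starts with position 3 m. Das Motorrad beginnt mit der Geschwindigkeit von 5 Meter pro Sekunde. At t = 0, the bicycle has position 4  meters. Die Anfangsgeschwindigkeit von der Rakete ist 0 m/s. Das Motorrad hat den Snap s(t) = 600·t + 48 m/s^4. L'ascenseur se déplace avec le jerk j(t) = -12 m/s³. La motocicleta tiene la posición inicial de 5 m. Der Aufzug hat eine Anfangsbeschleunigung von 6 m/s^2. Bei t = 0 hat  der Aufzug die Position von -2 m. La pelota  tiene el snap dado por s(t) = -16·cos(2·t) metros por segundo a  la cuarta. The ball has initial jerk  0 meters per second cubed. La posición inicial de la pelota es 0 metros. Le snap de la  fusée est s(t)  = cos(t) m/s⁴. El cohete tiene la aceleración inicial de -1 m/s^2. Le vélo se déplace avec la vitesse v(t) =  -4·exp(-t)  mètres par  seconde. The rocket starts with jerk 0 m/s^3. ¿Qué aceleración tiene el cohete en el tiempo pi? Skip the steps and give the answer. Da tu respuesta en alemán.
Die Beschleunigung bei t = pi ist a = 1.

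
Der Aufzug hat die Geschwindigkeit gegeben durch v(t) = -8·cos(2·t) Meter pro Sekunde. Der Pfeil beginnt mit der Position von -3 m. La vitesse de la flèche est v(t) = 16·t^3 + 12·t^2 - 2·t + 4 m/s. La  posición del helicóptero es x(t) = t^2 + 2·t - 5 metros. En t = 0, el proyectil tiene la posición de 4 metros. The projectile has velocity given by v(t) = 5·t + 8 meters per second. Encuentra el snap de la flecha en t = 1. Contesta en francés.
Pour résoudre ceci, nous devons prendre 3 dérivées de notre équation de la vitesse v(t) = 16·t^3 + 12·t^2 - 2·t + 4. En prenant d/dt de v(t), nous trouvons a(t) = 48·t^2 + 24·t - 2. La dérivée de l'accélération donne le jerk: j(t) = 96·t + 24. La dérivée du jerk donne le snap: s(t) = 96. En utilisant s(t) = 96 et en substituant t = 1, nous trouvons s = 96.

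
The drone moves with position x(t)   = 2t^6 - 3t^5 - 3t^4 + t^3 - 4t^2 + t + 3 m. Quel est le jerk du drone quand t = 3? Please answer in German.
Wir müssen unsere Gleichung für die Position x(t) = 2·t^6 - 3·t^5 - 3·t^4 + t^3 - 4·t^2 + t + 3 3-mal ableiten. Mit d/dt von x(t) finden wir v(t) = 12·t^5 - 15·t^4 - 12·t^3 + 3·t^2 - 8·t + 1. Die Ableitung von der Geschwindigkeit ergibt die Beschleunigung: a(t) = 60·t^4 - 60·t^3 - 36·t^2 + 6·t - 8. Die Ableitung von der Beschleunigung ergibt den Ruck: j(t) = 240·t^3 - 180·t^2 - 72·t + 6. Aus der Gleichung für den Ruck j(t) = 240·t^3 - 180·t^2 - 72·t + 6, setzen wir t = 3 ein und erhalten j = 4650.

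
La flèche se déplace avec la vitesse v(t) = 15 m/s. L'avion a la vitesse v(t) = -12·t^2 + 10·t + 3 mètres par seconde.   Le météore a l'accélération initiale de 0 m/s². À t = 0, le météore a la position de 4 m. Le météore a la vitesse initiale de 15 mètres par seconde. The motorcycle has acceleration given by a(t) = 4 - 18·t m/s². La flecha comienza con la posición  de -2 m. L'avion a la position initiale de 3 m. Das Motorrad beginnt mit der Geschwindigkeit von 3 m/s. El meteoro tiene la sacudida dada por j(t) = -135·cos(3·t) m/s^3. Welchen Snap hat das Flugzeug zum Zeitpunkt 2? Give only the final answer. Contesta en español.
El snap en t = 2 es s = 0.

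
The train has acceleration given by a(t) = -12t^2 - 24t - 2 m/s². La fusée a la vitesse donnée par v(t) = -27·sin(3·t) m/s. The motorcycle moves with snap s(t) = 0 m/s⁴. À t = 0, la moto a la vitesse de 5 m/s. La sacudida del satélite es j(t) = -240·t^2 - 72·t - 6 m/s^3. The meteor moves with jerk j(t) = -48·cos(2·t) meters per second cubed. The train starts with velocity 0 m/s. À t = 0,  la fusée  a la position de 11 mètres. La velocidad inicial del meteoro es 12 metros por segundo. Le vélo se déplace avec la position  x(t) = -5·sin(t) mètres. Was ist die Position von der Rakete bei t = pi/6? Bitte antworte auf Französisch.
Pour résoudre ceci, nous devons prendre 1 intégrale de notre équation de la vitesse v(t) = -27·sin(3·t). L'intégrale de la vitesse, avec x(0) = 11, donne la position: x(t) = 9·cos(3·t) + 2. De l'équation de la position x(t) = 9·cos(3·t) + 2, nous substituons t = pi/6 pour obtenir x = 2.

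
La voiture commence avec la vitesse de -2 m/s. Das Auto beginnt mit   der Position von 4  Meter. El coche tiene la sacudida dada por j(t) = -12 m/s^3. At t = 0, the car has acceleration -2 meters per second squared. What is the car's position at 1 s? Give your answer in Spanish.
Debemos encontrar la integral de nuestra ecuación de la sacudida j(t) = -12 3 veces. La integral de la sacudida es la aceleración. Usando a(0) = -2, obtenemos a(t) = -12·t - 2. La antiderivada de la aceleración, con v(0) = -2, da la velocidad: v(t) = -6·t^2 - 2·t - 2. Tomando ∫v(t)dt y aplicando x(0) = 4, encontramos x(t) = -2·t^3 - t^2 - 2·t + 4. De la ecuación de la posición x(t) = -2·t^3 - t^2 - 2·t + 4, sustituimos t = 1 para obtener x = -1.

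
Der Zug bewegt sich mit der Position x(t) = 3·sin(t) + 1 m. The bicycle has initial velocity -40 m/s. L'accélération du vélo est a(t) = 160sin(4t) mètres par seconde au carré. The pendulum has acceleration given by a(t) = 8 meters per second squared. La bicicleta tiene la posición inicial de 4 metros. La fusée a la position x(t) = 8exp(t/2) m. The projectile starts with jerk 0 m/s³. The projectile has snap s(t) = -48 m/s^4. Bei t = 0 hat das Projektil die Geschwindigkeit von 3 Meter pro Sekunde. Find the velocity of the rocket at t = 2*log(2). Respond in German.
Wir müssen unsere Gleichung für die Position x(t) = 8·exp(t/2) 1-mal ableiten. Durch Ableiten von der Position erhalten wir die Geschwindigkeit: v(t) = 4·exp(t/2). Wir haben die Geschwindigkeit v(t) = 4·exp(t/2). Durch Einsetzen von t = 2*log(2): v(2*log(2)) = 8.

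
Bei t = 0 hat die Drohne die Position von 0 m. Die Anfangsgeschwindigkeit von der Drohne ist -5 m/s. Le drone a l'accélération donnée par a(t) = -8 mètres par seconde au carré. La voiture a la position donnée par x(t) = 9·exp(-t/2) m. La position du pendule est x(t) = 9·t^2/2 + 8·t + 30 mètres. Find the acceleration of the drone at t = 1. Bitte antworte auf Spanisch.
Tenemos la aceleración a(t) = -8. Sustituyendo t = 1: a(1) = -8.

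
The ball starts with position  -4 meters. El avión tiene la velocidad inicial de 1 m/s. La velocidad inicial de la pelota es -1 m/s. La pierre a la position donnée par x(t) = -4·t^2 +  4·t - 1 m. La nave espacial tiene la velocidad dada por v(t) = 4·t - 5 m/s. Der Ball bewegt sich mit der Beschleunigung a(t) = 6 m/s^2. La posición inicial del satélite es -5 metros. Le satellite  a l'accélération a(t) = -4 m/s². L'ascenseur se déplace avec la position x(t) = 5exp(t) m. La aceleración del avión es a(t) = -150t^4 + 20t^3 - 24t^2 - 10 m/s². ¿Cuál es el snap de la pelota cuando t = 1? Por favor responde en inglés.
Starting from acceleration a(t) = 6, we take 2 derivatives. The derivative of acceleration gives jerk: j(t) = 0. The derivative of jerk gives snap: s(t) = 0. Using s(t) = 0 and substituting t = 1, we find s = 0.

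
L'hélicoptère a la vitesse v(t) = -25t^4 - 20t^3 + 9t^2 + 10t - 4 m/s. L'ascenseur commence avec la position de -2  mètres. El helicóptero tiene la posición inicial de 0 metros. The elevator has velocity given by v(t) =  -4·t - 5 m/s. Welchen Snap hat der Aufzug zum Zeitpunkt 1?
Ausgehend von der Geschwindigkeit v(t) = -4·t - 5, nehmen wir 3 Ableitungen. Die Ableitung von der Geschwindigkeit ergibt die Beschleunigung: a(t) = -4. Durch Ableiten von der Beschleunigung erhalten wir den Ruck: j(t) = 0. Mit d/dt von j(t) finden wir s(t) = 0. Aus der Gleichung für den Snap s(t) = 0, setzen wir t = 1 ein und erhalten s = 0.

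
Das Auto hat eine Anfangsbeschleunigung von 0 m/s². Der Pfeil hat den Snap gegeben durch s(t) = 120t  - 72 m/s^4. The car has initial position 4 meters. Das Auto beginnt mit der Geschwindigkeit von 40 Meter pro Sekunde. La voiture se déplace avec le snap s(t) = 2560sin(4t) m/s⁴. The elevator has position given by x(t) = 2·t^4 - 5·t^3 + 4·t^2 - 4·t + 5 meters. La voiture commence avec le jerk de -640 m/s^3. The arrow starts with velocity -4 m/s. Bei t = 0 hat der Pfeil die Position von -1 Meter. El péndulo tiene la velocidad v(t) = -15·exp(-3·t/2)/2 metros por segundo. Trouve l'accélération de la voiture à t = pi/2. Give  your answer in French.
Nous devons trouver la primitive de notre équation du snap s(t) = 2560·sin(4·t) 2 fois. En prenant ∫s(t)dt et en appliquant j(0) = -640, nous trouvons j(t) = -640·cos(4·t). L'intégrale du jerk, avec a(0) = 0, donne l'accélération: a(t) = -160·sin(4·t). De l'équation de l'accélération a(t) = -160·sin(4·t), nous substituons t = pi/2 pour obtenir a = 0.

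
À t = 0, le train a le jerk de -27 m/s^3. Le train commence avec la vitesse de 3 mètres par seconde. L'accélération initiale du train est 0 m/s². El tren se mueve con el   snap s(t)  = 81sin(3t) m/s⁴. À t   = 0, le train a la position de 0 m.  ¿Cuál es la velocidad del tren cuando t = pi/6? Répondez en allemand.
Wir müssen das Integral unserer Gleichung für den Snap s(t) = 81·sin(3·t) 3-mal finden. Mit ∫s(t)dt und Anwendung von j(0) = -27, finden wir j(t) = -27·cos(3·t). Das Integral von dem Ruck ist die Beschleunigung. Mit a(0) = 0 erhalten wir a(t) = -9·sin(3·t). Die Stammfunktion von der Beschleunigung ist die Geschwindigkeit. Mit v(0) = 3 erhalten wir v(t) = 3·cos(3·t). Mit v(t) = 3·cos(3·t) und Einsetzen von t = pi/6, finden wir v = 0.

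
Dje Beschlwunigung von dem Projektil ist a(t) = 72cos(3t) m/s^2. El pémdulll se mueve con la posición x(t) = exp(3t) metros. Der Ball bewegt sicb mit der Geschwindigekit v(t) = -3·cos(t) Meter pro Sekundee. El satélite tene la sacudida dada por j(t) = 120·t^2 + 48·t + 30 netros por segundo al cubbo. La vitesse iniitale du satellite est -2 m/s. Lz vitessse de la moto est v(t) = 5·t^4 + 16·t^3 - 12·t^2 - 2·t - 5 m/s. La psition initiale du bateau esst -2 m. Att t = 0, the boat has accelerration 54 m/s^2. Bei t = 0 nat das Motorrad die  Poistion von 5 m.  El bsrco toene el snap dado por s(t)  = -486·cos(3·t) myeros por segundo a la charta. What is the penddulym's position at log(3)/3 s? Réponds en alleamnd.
Aus der Gleichung für die Position x(t) = exp(3·t), setzen wir t = log(3)/3 ein und erhalten x = 3.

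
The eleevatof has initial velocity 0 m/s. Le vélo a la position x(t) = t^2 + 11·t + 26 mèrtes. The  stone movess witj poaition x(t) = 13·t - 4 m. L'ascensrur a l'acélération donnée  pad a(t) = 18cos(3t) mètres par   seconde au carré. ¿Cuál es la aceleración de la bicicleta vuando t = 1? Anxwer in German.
Um dies zu lösen, müssen wir 2 Ableitungen unserer Gleichung für die Position x(t) = t^2 + 11·t + 26 nehmen. Die Ableitung von der Position ergibt die Geschwindigkeit: v(t) = 2·t + 11. Mit d/dt von v(t) finden wir a(t) = 2. Aus der Gleichung für die Beschleunigung a(t) = 2, setzen wir t = 1 ein und erhalten a = 2.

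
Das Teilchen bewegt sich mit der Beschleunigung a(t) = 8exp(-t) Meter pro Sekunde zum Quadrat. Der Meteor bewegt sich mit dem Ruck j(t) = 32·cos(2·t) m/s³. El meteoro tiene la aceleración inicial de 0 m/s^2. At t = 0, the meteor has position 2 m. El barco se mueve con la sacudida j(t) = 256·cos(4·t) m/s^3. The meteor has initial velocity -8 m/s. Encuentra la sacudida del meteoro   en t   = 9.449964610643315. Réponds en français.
Nous avons le jerk j(t) = 32·cos(2·t). En substituant t = 9.449964610643315: j(9.449964610643315) = 31.9594090750349.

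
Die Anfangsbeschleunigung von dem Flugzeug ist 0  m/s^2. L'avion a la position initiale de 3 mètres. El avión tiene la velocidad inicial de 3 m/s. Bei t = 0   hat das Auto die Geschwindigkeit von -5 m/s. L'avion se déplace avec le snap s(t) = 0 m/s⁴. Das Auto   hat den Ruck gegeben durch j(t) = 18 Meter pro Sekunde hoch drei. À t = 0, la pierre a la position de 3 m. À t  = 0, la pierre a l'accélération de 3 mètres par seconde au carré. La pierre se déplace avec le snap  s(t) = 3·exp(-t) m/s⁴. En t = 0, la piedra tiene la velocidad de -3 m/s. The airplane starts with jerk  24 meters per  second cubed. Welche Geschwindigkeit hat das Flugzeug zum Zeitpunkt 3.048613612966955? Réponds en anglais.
To find the answer, we compute 3 integrals of s(t) = 0. Taking ∫s(t)dt and applying j(0) = 24, we find j(t) = 24. The integral of jerk is acceleration. Using a(0) = 0, we get a(t) = 24·t. The antiderivative of acceleration is velocity. Using v(0) = 3, we get v(t) = 12·t^2 + 3. From the given velocity equation v(t) = 12·t^2 + 3, we substitute t = 3.048613612966955 to get v = 114.528539534009.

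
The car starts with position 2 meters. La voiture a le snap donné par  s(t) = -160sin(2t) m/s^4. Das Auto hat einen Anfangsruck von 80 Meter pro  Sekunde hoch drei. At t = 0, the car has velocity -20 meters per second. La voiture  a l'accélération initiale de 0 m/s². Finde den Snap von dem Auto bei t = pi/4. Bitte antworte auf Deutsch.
Aus der Gleichung für den Snap s(t) = -160·sin(2·t), setzen wir t = pi/4 ein und erhalten s = -160.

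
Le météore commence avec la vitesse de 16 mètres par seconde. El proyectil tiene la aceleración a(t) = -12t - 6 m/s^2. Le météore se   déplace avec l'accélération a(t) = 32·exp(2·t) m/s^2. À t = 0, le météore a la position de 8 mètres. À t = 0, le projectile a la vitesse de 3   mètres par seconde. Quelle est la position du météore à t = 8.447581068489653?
Nous devons trouver la primitive de notre équation de l'accélération a(t) = 32·exp(2·t) 2 fois. En prenant ∫a(t)dt et en appliquant v(0) = 16, nous trouvons v(t) = 16·exp(2·t). L'intégrale de la vitesse, avec x(0) = 8, donne la position: x(t) = 8·exp(2·t). Nous avons la position x(t) = 8·exp(2·t). En substituant t = 8.447581068489653: x(8.447581068489653) = 174006581.062031.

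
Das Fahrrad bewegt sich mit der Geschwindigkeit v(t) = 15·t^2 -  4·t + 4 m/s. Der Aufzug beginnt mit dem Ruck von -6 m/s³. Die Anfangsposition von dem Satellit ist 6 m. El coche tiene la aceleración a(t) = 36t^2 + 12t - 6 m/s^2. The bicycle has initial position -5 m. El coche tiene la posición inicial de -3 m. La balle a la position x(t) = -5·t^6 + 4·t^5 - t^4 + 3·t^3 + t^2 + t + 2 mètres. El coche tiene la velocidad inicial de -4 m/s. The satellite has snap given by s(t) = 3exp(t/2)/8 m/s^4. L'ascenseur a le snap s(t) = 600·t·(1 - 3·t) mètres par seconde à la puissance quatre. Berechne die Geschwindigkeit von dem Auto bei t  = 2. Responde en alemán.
Wir müssen die Stammfunktion unserer Gleichung für die Beschleunigung a(t) = 36·t^2 + 12·t - 6 1-mal finden. Das Integral von der Beschleunigung ist die Geschwindigkeit. Mit v(0) = -4 erhalten wir v(t) = 12·t^3 + 6·t^2 - 6·t - 4. Aus der Gleichung für die Geschwindigkeit v(t) = 12·t^3 + 6·t^2 - 6·t - 4, setzen wir t = 2 ein und erhalten v = 104.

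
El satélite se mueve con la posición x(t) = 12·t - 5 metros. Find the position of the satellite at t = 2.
Using x(t) = 12·t - 5 and substituting t = 2, we find x = 19.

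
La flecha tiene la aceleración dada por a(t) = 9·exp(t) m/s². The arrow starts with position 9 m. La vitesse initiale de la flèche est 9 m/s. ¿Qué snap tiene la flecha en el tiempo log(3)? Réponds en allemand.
Um dies zu lösen, müssen wir 2 Ableitungen unserer Gleichung für die Beschleunigung a(t) = 9·exp(t) nehmen. Durch Ableiten von der Beschleunigung erhalten wir den Ruck: j(t) = 9·exp(t). Mit d/dt von j(t) finden wir s(t) = 9·exp(t). Mit s(t) = 9·exp(t) und Einsetzen von t = log(3), finden wir s = 27.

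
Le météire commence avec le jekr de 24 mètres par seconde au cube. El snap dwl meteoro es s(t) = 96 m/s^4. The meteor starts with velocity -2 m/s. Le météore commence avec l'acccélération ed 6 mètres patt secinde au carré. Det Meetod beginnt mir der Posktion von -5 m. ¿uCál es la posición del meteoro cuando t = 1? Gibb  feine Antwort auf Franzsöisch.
Nous devons intégrer notre équation du snap s(t) = 96 4 fois. La primitive du snap, avec j(0) = 24, donne le jerk: j(t) = 96·t + 24. La primitive du jerk, avec a(0) = 6, donne l'accélération: a(t) = 48·t^2 + 24·t + 6. En prenant ∫a(t)dt et en appliquant v(0) = -2, nous trouvons v(t) = 16·t^3 + 12·t^2 + 6·t - 2. En intégrant la vitesse et en utilisant la condition initiale x(0) = -5, nous obtenons x(t) = 4·t^4 + 4·t^3 + 3·t^2 - 2·t - 5. Nous avons la position x(t) = 4·t^4 + 4·t^3 + 3·t^2 - 2·t - 5. En substituant t = 1: x(1) = 4.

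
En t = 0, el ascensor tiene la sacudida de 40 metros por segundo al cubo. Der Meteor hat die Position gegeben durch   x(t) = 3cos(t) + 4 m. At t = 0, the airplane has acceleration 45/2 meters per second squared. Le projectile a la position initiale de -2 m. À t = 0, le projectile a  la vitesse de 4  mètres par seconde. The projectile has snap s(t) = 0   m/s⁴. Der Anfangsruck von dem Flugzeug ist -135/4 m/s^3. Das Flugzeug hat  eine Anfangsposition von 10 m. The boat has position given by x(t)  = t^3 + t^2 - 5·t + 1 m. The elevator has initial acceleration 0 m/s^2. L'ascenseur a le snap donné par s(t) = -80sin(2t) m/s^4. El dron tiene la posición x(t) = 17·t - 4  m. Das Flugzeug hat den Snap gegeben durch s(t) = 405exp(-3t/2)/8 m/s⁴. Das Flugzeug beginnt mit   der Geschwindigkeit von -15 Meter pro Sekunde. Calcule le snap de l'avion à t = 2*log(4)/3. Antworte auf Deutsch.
Wir haben den Snap s(t) = 405·exp(-3·t/2)/8. Durch Einsetzen von t = 2*log(4)/3: s(2*log(4)/3) = 405/32.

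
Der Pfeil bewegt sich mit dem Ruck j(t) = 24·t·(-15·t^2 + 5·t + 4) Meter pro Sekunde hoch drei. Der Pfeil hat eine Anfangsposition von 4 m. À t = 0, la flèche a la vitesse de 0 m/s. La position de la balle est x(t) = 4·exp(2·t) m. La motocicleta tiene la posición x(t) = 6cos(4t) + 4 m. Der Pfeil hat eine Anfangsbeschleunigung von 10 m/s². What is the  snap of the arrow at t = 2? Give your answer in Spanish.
Partiendo de la sacudida j(t) = 24·t·(-15·t^2 + 5·t + 4), tomamos 1 derivada. Tomando d/dt de j(t), encontramos s(t) = -360·t^2 + 24·t·(5 - 30·t) + 120·t + 96. Usando s(t) = -360·t^2 + 24·t·(5 - 30·t) + 120·t + 96 y sustituyendo t = 2, encontramos s = -3744.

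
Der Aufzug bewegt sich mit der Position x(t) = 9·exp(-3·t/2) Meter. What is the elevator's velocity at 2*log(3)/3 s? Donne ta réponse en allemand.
Um dies zu lösen, müssen wir 1 Ableitung unserer Gleichung für die Position x(t) = 9·exp(-3·t/2) nehmen. Die Ableitung von der Position ergibt die Geschwindigkeit: v(t) = -27·exp(-3·t/2)/2. Wir haben die Geschwindigkeit v(t) = -27·exp(-3·t/2)/2. Durch Einsetzen von t = 2*log(3)/3: v(2*log(3)/3) = -9/2.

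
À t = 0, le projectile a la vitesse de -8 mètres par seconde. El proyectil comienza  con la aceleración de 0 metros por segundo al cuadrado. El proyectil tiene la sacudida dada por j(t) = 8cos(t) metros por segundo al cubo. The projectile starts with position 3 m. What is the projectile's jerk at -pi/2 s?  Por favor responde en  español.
De la ecuación de la sacudida j(t) = 8·cos(t), sustituimos t = -pi/2 para obtener j = 0.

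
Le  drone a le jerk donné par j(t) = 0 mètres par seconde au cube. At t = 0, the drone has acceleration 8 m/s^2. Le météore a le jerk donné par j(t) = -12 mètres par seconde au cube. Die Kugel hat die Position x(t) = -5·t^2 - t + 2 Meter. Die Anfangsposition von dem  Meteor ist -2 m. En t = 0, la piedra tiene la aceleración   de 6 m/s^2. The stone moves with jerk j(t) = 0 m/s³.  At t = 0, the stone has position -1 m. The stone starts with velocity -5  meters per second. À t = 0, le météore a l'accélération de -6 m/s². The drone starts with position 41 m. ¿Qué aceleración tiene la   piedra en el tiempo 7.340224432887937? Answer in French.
Pour résoudre ceci, nous devons prendre 1 primitive de notre équation du jerk j(t) = 0. La primitive du jerk, avec a(0) = 6, donne l'accélération: a(t) = 6. De l'équation de l'accélération a(t) = 6, nous substituons t = 7.340224432887937 pour obtenir a = 6.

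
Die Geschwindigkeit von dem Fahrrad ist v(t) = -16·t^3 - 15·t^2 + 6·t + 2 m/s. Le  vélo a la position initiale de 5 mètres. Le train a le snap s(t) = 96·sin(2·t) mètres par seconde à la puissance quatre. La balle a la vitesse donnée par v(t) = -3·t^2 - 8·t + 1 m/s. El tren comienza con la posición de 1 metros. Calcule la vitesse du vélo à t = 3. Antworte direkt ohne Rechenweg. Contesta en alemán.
Bei t = 3, v = -547.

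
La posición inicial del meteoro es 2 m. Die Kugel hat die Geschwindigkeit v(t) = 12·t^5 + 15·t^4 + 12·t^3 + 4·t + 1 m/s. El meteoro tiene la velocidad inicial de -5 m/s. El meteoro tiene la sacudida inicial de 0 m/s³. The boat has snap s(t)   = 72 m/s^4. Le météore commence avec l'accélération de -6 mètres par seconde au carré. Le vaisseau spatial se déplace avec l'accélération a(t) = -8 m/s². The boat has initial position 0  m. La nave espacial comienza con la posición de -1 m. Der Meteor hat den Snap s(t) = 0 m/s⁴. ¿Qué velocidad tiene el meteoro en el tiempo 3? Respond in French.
Pour résoudre ceci, nous devons prendre 3 primitives de notre équation du snap s(t) = 0. En intégrant le snap et en utilisant la condition initiale j(0) = 0, nous obtenons j(t) = 0. En prenant ∫j(t)dt et en appliquant a(0) = -6, nous trouvons a(t) = -6. En prenant ∫a(t)dt et en appliquant v(0) = -5, nous trouvons v(t) = -6·t - 5. De l'équation de la vitesse v(t) = -6·t - 5, nous substituons t = 3 pour obtenir v = -23.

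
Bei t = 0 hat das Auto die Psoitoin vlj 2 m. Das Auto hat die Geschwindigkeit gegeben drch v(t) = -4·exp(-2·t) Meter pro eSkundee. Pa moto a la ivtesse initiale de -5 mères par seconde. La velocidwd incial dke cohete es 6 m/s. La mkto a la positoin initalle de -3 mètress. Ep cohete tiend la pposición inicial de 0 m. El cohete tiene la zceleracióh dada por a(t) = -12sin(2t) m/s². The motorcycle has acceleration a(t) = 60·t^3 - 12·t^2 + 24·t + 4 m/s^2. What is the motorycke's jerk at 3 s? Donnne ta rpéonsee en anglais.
To solve this, we need to take 1 derivative of our acceleration equation a(t) = 60·t^3 - 12·t^2 + 24·t + 4. The derivative of acceleration gives jerk: j(t) = 180·t^2 - 24·t + 24. We have jerk j(t) = 180·t^2 - 24·t + 24. Substituting t = 3: j(3) = 1572.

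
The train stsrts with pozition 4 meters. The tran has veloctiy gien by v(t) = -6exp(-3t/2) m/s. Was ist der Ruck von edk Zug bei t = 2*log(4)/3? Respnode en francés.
Pour résoudre ceci, nous devons prendre 2 dérivées de notre équation de la vitesse v(t) = -6·exp(-3·t/2). En dérivant la vitesse, nous obtenons l'accélération: a(t) = 9·exp(-3·t/2). En prenant d/dt de a(t), nous trouvons j(t) = -27·exp(-3·t/2)/2. En utilisant j(t) = -27·exp(-3·t/2)/2 et en substituant t = 2*log(4)/3, nous trouvons j = -27/8.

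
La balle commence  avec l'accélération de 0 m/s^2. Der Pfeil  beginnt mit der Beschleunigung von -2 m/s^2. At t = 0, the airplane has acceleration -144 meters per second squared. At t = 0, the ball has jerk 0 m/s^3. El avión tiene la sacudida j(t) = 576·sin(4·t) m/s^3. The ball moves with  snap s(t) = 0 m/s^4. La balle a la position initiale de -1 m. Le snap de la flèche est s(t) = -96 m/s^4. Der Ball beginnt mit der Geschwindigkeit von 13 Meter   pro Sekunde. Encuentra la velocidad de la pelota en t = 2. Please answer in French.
Nous devons trouver l'intégrale de notre équation du snap s(t) = 0 3 fois. L'intégrale du snap, avec j(0) = 0, donne le jerk: j(t) = 0. En prenant ∫j(t)dt et en appliquant a(0) = 0, nous trouvons a(t) = 0. En prenant ∫a(t)dt et en appliquant v(0) = 13, nous trouvons v(t) = 13. Nous avons la vitesse v(t) = 13. En substituant t = 2: v(2) = 13.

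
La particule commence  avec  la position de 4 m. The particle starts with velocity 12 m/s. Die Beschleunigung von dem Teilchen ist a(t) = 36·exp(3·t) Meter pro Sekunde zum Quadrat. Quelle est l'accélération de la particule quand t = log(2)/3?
De l'équation de l'accélération a(t) = 36·exp(3·t), nous substituons t = log(2)/3 pour obtenir a = 72.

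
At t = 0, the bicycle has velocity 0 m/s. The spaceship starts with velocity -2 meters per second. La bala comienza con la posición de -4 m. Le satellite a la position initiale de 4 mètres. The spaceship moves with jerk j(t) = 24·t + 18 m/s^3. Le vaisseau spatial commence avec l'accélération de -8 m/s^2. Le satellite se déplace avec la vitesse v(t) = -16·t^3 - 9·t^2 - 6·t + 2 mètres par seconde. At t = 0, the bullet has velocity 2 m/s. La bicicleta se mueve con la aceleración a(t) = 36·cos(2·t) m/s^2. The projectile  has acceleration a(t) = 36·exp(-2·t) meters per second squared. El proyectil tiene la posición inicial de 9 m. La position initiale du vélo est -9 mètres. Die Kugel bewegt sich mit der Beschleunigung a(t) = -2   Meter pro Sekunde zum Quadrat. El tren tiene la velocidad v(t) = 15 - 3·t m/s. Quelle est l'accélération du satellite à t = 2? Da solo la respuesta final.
À t = 2, a = -234.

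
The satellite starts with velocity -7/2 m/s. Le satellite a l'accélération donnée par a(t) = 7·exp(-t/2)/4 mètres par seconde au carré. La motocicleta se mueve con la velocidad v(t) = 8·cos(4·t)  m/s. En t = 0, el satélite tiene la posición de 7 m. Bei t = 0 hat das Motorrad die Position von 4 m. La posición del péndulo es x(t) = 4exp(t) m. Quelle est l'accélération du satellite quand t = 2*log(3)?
De l'équation de l'accélération a(t) = 7·exp(-t/2)/4, nous substituons t = 2*log(3) pour obtenir a = 7/12.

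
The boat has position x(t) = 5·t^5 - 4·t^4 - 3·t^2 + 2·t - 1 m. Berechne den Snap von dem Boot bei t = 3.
Wir müssen unsere Gleichung für die Position x(t) = 5·t^5 - 4·t^4 - 3·t^2 + 2·t - 1 4-mal ableiten. Durch Ableiten von der Position erhalten wir die Geschwindigkeit: v(t) = 25·t^4 - 16·t^3 - 6·t + 2. Die Ableitung von der Geschwindigkeit ergibt die Beschleunigung: a(t) = 100·t^3 - 48·t^2 - 6. Die Ableitung von der Beschleunigung ergibt den Ruck: j(t) = 300·t^2 - 96·t. Die Ableitung von dem Ruck ergibt den Snap: s(t) = 600·t - 96. Mit s(t) = 600·t - 96 und Einsetzen von t = 3, finden wir s = 1704.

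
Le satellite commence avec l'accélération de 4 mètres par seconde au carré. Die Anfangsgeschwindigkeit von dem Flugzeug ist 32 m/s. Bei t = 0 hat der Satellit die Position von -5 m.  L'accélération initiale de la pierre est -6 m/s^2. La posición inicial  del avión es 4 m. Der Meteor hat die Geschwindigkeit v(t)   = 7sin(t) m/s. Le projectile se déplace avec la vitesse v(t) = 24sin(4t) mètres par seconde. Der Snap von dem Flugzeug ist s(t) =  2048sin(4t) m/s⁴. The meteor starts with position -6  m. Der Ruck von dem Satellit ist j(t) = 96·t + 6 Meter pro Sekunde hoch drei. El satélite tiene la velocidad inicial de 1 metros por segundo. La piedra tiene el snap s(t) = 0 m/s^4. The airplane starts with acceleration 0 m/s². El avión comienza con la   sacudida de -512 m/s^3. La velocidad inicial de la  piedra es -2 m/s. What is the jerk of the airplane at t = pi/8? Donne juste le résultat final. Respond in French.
Le jerk à t = pi/8 est j = 0.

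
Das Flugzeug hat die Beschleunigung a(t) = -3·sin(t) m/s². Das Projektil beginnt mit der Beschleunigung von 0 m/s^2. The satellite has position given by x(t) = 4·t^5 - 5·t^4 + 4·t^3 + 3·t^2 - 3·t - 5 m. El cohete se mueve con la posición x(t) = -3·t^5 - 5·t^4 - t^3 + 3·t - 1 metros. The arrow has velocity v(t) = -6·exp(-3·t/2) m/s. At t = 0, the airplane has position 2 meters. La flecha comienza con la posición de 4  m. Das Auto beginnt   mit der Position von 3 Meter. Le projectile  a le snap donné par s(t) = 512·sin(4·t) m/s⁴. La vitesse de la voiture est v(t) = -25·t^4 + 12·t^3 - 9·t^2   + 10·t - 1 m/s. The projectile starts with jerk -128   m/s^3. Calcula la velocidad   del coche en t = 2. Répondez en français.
De l'équation de la vitesse v(t) = -25·t^4 + 12·t^3 - 9·t^2 + 10·t - 1, nous substituons t = 2 pour obtenir v = -321.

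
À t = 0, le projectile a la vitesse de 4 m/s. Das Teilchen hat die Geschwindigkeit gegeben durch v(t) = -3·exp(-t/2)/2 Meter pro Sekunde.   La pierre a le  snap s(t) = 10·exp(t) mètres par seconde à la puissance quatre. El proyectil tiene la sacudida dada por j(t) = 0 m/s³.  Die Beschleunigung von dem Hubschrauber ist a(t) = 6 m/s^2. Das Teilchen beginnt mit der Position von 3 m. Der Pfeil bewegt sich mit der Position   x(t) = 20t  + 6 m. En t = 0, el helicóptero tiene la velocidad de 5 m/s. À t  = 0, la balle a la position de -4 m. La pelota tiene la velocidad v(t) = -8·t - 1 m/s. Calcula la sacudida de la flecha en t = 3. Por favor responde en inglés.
To solve this, we need to take 3 derivatives of our position equation x(t) = 20·t + 6. Differentiating position, we get velocity: v(t) = 20. Taking d/dt of v(t), we find a(t) = 0. Differentiating acceleration, we get jerk: j(t) = 0. From the given jerk equation j(t) = 0, we substitute t = 3 to get j = 0.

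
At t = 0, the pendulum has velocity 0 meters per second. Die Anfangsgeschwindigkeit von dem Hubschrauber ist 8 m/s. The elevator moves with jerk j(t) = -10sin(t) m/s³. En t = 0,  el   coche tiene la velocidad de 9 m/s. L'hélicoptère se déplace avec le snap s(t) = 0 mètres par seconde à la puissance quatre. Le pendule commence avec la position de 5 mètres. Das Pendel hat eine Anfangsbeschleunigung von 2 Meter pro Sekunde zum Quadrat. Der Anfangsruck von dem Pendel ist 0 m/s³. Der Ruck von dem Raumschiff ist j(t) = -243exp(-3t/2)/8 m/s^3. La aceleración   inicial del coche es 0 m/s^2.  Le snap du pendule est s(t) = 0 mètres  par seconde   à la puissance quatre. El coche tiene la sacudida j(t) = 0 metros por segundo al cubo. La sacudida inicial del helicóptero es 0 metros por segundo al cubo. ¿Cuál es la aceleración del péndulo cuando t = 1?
Debemos encontrar la integral de nuestra ecuación del snap s(t) = 0 2 veces. Integrando el snap y usando la condición inicial j(0) = 0, obtenemos j(t) = 0. Tomando ∫j(t)dt y aplicando a(0) = 2, encontramos a(t) = 2. De la ecuación de la aceleración a(t) = 2, sustituimos t = 1 para obtener a = 2.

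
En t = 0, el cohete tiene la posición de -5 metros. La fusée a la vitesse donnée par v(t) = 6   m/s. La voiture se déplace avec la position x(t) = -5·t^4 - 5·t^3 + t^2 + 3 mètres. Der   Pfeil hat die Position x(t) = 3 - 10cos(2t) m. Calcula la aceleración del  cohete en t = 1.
Partiendo de la velocidad v(t) = 6, tomamos 1 derivada. Tomando d/dt de v(t), encontramos a(t) = 0. Tenemos la aceleración a(t) = 0. Sustituyendo t = 1: a(1) = 0.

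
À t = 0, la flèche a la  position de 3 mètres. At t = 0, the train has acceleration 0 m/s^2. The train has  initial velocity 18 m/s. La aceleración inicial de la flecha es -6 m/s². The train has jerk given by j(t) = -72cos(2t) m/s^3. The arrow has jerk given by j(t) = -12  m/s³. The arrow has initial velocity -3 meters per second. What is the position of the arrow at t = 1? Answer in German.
Um dies zu lösen, müssen wir 3 Integrale unserer Gleichung für den Ruck j(t) = -12 finden. Das Integral von dem Ruck, mit a(0) = -6, ergibt die Beschleunigung: a(t) = -12·t - 6. Mit ∫a(t)dt und Anwendung von v(0) = -3, finden wir v(t) = -6·t^2 - 6·t - 3. Das Integral von der Geschwindigkeit ist die Position. Mit x(0) = 3 erhalten wir x(t) = -2·t^3 - 3·t^2 - 3·t + 3. Aus der Gleichung für die Position x(t) = -2·t^3 - 3·t^2 - 3·t + 3, setzen wir t = 1 ein und erhalten x = -5.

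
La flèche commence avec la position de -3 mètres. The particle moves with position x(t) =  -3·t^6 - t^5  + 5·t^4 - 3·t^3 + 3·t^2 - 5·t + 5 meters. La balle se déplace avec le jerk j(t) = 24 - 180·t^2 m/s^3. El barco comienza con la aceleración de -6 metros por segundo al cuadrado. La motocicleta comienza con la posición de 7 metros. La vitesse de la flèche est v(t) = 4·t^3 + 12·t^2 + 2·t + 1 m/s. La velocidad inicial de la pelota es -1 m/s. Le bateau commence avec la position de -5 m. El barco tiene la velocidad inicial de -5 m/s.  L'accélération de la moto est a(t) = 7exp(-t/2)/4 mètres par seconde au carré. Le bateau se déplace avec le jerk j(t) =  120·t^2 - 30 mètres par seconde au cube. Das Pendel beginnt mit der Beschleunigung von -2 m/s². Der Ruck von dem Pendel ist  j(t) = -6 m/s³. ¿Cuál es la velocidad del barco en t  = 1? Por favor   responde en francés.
En partant du jerk j(t) = 120·t^2 - 30, nous prenons 2 primitives. La primitive du jerk, avec a(0) = -6, donne l'accélération: a(t) = 40·t^3 - 30·t - 6. En prenant ∫a(t)dt et en appliquant v(0) = -5, nous trouvons v(t) = 10·t^4 - 15·t^2 - 6·t - 5. En utilisant v(t) = 10·t^4 - 15·t^2 - 6·t - 5 et en substituant t = 1, nous trouvons v = -16.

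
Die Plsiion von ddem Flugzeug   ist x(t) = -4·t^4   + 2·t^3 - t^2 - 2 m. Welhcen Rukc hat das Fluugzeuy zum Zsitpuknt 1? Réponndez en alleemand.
Ausgehend von der Position x(t) = -4·t^4 + 2·t^3 - t^2 - 2, nehmen wir 3 Ableitungen. Die Ableitung von der Position ergibt die Geschwindigkeit: v(t) = -16·t^3 + 6·t^2 - 2·t. Mit d/dt von v(t) finden wir a(t) = -48·t^2 + 12·t - 2. Die Ableitung von der Beschleunigung ergibt den Ruck: j(t) = 12 - 96·t. Mit j(t) = 12 - 96·t und Einsetzen von t = 1, finden wir j = -84.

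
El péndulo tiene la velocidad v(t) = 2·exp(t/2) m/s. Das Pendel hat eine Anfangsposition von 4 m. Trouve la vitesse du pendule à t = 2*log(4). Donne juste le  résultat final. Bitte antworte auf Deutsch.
Bei t = 2*log(4), v = 8.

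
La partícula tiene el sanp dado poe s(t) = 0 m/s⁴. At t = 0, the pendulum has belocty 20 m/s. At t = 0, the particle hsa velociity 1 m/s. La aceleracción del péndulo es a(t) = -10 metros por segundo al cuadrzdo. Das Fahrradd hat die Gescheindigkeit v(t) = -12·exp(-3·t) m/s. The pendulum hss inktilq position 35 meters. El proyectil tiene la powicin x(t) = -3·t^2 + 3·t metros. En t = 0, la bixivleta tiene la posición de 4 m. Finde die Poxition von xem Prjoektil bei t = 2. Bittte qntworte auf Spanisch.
Usando x(t) = -3·t^2 + 3·t y sustituyendo t = 2, encontramos x = -6.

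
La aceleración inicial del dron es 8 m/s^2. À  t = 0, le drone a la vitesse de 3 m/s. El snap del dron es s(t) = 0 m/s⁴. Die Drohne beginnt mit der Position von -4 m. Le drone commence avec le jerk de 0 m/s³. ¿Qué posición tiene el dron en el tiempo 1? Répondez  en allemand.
Wir müssen unsere Gleichung für den Snap s(t) = 0 4-mal integrieren. Durch Integration von dem Snap und Verwendung der Anfangsbedingung j(0) = 0, erhalten wir j(t) = 0. Das Integral von dem Ruck, mit a(0) = 8, ergibt die Beschleunigung: a(t) = 8. Durch Integration von der Beschleunigung und Verwendung der Anfangsbedingung v(0) = 3, erhalten wir v(t) = 8·t + 3. Das Integral von der Geschwindigkeit ist die Position. Mit x(0) = -4 erhalten wir x(t) = 4·t^2 + 3·t - 4. Wir haben die Position x(t) = 4·t^2 + 3·t - 4. Durch Einsetzen von t = 1: x(1) = 3.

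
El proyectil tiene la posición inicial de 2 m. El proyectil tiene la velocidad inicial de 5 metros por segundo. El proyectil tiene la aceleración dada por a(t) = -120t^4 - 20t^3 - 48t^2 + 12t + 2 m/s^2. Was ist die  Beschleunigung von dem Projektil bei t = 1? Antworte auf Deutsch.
Aus der Gleichung für die Beschleunigung a(t) = -120·t^4 - 20·t^3 - 48·t^2 + 12·t + 2, setzen wir t = 1 ein und erhalten a = -174.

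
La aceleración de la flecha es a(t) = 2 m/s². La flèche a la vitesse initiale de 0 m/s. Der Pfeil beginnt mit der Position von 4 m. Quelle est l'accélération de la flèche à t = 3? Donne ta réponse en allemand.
Wir haben die Beschleunigung a(t) = 2. Durch Einsetzen von t = 3: a(3) = 2.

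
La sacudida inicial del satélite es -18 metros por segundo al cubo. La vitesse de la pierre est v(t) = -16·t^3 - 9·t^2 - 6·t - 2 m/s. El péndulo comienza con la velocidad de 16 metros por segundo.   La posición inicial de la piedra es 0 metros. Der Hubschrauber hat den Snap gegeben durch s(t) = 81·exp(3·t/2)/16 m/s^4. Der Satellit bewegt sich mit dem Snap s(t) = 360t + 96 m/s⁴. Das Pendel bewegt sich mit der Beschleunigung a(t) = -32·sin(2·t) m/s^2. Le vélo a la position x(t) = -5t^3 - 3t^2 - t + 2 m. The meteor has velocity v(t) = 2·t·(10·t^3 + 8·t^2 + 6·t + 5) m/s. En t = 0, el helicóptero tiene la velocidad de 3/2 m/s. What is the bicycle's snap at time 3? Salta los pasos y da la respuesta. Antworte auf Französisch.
La réponse est 0.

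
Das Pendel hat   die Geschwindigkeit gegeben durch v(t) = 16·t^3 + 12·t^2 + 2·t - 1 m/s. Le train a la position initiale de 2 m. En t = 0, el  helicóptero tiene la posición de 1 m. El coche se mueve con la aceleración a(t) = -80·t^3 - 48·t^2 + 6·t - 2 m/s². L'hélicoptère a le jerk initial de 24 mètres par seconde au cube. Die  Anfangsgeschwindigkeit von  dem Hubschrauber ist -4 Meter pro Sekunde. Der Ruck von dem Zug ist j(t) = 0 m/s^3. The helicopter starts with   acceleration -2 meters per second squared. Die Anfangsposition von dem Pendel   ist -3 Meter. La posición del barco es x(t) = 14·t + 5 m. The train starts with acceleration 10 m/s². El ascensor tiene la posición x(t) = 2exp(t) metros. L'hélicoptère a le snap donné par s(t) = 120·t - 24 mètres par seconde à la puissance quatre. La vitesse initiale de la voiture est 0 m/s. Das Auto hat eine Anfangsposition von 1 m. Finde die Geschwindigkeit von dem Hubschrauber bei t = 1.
Wir müssen unsere Gleichung für den Snap s(t) = 120·t - 24 3-mal integrieren. Mit ∫s(t)dt und Anwendung von j(0) = 24, finden wir j(t) = 60·t^2 - 24·t + 24. Mit ∫j(t)dt und Anwendung von a(0) = -2, finden wir a(t) = 20·t^3 - 12·t^2 + 24·t - 2. Das Integral von der Beschleunigung ist die Geschwindigkeit. Mit v(0) = -4 erhalten wir v(t) = 5·t^4 - 4·t^3 + 12·t^2 - 2·t - 4. Aus der Gleichung für die Geschwindigkeit v(t) = 5·t^4 - 4·t^3 + 12·t^2 - 2·t - 4, setzen wir t = 1 ein und erhalten v = 7.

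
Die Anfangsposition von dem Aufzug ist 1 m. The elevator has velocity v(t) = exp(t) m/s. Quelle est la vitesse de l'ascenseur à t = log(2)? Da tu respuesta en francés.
En utilisant v(t) = exp(t) et en substituant t = log(2), nous trouvons v = 2.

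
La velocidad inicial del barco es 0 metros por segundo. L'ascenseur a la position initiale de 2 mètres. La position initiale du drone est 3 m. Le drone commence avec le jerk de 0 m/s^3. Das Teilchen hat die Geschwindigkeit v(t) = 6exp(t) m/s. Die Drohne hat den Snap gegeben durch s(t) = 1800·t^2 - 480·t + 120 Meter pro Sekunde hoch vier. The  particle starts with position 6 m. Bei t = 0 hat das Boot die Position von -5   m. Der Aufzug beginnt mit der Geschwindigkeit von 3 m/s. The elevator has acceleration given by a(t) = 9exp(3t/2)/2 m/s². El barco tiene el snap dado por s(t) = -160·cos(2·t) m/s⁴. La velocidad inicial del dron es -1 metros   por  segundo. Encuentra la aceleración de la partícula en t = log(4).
Para resolver esto, necesitamos tomar 1 derivada de nuestra ecuación de la velocidad v(t) = 6·exp(t). Derivando la velocidad, obtenemos la aceleración: a(t) = 6·exp(t). Usando a(t) = 6·exp(t) y sustituyendo t = log(4), encontramos a = 24.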